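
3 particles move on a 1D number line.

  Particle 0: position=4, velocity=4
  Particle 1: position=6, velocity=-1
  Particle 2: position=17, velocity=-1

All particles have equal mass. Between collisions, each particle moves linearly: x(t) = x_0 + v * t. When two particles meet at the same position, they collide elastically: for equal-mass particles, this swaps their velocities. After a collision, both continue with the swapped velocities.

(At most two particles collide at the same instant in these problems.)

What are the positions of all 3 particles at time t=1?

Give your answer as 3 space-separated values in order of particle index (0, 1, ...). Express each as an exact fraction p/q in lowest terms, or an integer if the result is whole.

Answer: 5 8 16

Derivation:
Collision at t=2/5: particles 0 and 1 swap velocities; positions: p0=28/5 p1=28/5 p2=83/5; velocities now: v0=-1 v1=4 v2=-1
Advance to t=1 (no further collisions before then); velocities: v0=-1 v1=4 v2=-1; positions = 5 8 16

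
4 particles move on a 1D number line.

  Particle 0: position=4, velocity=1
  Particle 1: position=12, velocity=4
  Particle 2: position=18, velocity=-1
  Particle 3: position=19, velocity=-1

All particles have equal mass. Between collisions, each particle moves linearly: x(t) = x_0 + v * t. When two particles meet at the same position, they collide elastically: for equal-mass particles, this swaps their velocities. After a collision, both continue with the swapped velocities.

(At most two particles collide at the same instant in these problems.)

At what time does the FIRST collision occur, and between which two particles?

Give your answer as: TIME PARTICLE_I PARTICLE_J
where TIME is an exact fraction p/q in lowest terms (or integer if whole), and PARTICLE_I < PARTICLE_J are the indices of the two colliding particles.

Pair (0,1): pos 4,12 vel 1,4 -> not approaching (rel speed -3 <= 0)
Pair (1,2): pos 12,18 vel 4,-1 -> gap=6, closing at 5/unit, collide at t=6/5
Pair (2,3): pos 18,19 vel -1,-1 -> not approaching (rel speed 0 <= 0)
Earliest collision: t=6/5 between 1 and 2

Answer: 6/5 1 2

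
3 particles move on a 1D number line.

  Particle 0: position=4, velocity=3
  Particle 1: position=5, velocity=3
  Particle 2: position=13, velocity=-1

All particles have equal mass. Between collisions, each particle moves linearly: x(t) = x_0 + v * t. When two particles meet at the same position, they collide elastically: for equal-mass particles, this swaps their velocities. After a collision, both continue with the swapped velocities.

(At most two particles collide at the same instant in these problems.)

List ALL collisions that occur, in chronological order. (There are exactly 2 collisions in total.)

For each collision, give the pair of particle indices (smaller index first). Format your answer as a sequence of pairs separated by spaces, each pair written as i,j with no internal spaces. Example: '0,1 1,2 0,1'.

Answer: 1,2 0,1

Derivation:
Collision at t=2: particles 1 and 2 swap velocities; positions: p0=10 p1=11 p2=11; velocities now: v0=3 v1=-1 v2=3
Collision at t=9/4: particles 0 and 1 swap velocities; positions: p0=43/4 p1=43/4 p2=47/4; velocities now: v0=-1 v1=3 v2=3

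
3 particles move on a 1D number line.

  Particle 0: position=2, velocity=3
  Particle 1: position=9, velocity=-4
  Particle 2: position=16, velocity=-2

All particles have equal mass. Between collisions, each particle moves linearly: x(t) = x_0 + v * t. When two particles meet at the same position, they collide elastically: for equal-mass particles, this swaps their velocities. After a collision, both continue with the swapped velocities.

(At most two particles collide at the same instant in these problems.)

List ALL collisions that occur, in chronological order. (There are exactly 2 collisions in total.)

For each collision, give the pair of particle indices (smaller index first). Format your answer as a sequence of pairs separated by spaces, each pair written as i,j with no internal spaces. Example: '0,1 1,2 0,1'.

Answer: 0,1 1,2

Derivation:
Collision at t=1: particles 0 and 1 swap velocities; positions: p0=5 p1=5 p2=14; velocities now: v0=-4 v1=3 v2=-2
Collision at t=14/5: particles 1 and 2 swap velocities; positions: p0=-11/5 p1=52/5 p2=52/5; velocities now: v0=-4 v1=-2 v2=3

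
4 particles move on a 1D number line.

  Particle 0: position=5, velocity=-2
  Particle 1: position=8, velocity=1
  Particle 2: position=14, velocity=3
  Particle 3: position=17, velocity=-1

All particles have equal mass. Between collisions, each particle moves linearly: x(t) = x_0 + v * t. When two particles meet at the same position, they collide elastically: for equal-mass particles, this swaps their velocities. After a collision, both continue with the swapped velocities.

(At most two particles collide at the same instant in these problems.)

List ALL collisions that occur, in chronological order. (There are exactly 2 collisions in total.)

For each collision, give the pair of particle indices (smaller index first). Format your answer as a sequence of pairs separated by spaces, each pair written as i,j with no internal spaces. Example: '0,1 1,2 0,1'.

Answer: 2,3 1,2

Derivation:
Collision at t=3/4: particles 2 and 3 swap velocities; positions: p0=7/2 p1=35/4 p2=65/4 p3=65/4; velocities now: v0=-2 v1=1 v2=-1 v3=3
Collision at t=9/2: particles 1 and 2 swap velocities; positions: p0=-4 p1=25/2 p2=25/2 p3=55/2; velocities now: v0=-2 v1=-1 v2=1 v3=3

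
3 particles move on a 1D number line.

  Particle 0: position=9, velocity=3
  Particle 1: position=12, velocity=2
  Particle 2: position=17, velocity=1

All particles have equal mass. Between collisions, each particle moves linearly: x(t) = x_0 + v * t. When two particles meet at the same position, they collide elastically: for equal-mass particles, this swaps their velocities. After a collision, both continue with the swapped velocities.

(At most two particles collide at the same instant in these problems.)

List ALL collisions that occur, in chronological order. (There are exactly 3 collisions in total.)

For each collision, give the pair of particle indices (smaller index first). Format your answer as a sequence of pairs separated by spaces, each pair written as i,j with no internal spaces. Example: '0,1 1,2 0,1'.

Collision at t=3: particles 0 and 1 swap velocities; positions: p0=18 p1=18 p2=20; velocities now: v0=2 v1=3 v2=1
Collision at t=4: particles 1 and 2 swap velocities; positions: p0=20 p1=21 p2=21; velocities now: v0=2 v1=1 v2=3
Collision at t=5: particles 0 and 1 swap velocities; positions: p0=22 p1=22 p2=24; velocities now: v0=1 v1=2 v2=3

Answer: 0,1 1,2 0,1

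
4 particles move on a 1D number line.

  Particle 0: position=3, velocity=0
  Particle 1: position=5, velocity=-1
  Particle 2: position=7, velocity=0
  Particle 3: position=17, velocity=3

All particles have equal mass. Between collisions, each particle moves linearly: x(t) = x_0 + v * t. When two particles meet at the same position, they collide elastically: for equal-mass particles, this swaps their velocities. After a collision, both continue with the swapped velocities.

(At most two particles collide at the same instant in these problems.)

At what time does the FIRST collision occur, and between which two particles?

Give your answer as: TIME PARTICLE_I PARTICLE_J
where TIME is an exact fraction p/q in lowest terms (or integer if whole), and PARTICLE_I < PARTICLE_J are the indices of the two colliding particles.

Answer: 2 0 1

Derivation:
Pair (0,1): pos 3,5 vel 0,-1 -> gap=2, closing at 1/unit, collide at t=2
Pair (1,2): pos 5,7 vel -1,0 -> not approaching (rel speed -1 <= 0)
Pair (2,3): pos 7,17 vel 0,3 -> not approaching (rel speed -3 <= 0)
Earliest collision: t=2 between 0 and 1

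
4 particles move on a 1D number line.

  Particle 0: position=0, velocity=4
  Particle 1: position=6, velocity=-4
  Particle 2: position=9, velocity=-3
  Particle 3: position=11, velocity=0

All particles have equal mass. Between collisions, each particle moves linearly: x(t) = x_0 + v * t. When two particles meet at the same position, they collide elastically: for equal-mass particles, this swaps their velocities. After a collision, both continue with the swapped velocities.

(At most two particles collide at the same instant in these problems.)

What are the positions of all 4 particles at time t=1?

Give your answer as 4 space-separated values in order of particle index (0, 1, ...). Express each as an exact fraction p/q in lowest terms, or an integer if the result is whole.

Collision at t=3/4: particles 0 and 1 swap velocities; positions: p0=3 p1=3 p2=27/4 p3=11; velocities now: v0=-4 v1=4 v2=-3 v3=0
Advance to t=1 (no further collisions before then); velocities: v0=-4 v1=4 v2=-3 v3=0; positions = 2 4 6 11

Answer: 2 4 6 11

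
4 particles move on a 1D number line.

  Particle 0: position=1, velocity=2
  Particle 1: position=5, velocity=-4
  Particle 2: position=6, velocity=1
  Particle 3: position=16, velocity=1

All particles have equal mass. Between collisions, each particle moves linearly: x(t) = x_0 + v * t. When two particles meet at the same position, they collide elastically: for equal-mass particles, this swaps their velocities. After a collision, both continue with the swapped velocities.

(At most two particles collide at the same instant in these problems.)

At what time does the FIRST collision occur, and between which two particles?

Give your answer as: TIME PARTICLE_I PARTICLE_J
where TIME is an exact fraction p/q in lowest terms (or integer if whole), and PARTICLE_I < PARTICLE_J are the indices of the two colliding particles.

Pair (0,1): pos 1,5 vel 2,-4 -> gap=4, closing at 6/unit, collide at t=2/3
Pair (1,2): pos 5,6 vel -4,1 -> not approaching (rel speed -5 <= 0)
Pair (2,3): pos 6,16 vel 1,1 -> not approaching (rel speed 0 <= 0)
Earliest collision: t=2/3 between 0 and 1

Answer: 2/3 0 1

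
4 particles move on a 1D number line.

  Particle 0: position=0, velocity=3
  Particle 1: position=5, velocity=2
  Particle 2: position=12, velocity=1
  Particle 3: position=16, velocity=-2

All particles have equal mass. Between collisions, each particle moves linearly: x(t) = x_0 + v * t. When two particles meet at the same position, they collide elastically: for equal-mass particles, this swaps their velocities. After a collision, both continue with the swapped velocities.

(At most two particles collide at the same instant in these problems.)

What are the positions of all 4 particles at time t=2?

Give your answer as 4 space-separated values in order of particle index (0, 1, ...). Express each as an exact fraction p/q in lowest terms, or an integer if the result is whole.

Collision at t=4/3: particles 2 and 3 swap velocities; positions: p0=4 p1=23/3 p2=40/3 p3=40/3; velocities now: v0=3 v1=2 v2=-2 v3=1
Advance to t=2 (no further collisions before then); velocities: v0=3 v1=2 v2=-2 v3=1; positions = 6 9 12 14

Answer: 6 9 12 14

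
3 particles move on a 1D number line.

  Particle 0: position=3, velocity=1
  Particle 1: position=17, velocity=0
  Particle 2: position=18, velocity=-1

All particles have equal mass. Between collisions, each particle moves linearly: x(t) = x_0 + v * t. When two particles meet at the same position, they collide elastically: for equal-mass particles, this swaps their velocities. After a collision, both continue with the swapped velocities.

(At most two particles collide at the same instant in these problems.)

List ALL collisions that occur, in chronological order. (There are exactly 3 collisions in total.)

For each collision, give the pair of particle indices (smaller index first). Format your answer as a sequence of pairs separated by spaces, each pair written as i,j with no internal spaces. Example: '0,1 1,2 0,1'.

Answer: 1,2 0,1 1,2

Derivation:
Collision at t=1: particles 1 and 2 swap velocities; positions: p0=4 p1=17 p2=17; velocities now: v0=1 v1=-1 v2=0
Collision at t=15/2: particles 0 and 1 swap velocities; positions: p0=21/2 p1=21/2 p2=17; velocities now: v0=-1 v1=1 v2=0
Collision at t=14: particles 1 and 2 swap velocities; positions: p0=4 p1=17 p2=17; velocities now: v0=-1 v1=0 v2=1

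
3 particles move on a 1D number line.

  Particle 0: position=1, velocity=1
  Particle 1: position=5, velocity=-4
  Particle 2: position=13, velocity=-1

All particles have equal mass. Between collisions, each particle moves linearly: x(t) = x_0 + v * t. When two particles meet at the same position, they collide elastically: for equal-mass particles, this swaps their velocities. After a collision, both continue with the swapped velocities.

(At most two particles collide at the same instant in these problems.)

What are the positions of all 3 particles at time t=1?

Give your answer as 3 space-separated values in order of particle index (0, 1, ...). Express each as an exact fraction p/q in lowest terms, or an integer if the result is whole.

Collision at t=4/5: particles 0 and 1 swap velocities; positions: p0=9/5 p1=9/5 p2=61/5; velocities now: v0=-4 v1=1 v2=-1
Advance to t=1 (no further collisions before then); velocities: v0=-4 v1=1 v2=-1; positions = 1 2 12

Answer: 1 2 12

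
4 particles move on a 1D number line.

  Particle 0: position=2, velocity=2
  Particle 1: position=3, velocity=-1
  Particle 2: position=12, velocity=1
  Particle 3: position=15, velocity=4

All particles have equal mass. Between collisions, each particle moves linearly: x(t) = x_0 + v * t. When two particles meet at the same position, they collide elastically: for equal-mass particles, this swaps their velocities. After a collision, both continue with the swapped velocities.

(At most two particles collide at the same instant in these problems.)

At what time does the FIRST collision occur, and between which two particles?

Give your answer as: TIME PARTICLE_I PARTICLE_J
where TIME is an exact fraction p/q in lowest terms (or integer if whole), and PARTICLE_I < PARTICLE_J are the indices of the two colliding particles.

Pair (0,1): pos 2,3 vel 2,-1 -> gap=1, closing at 3/unit, collide at t=1/3
Pair (1,2): pos 3,12 vel -1,1 -> not approaching (rel speed -2 <= 0)
Pair (2,3): pos 12,15 vel 1,4 -> not approaching (rel speed -3 <= 0)
Earliest collision: t=1/3 between 0 and 1

Answer: 1/3 0 1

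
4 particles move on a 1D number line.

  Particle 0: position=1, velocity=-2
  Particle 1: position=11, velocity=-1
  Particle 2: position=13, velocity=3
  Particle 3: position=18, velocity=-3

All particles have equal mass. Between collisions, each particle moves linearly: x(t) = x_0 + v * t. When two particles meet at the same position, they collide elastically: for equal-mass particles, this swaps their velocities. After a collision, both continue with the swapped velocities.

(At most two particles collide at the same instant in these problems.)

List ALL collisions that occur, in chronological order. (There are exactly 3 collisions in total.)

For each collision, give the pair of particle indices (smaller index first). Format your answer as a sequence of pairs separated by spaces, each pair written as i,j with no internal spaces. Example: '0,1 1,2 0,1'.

Collision at t=5/6: particles 2 and 3 swap velocities; positions: p0=-2/3 p1=61/6 p2=31/2 p3=31/2; velocities now: v0=-2 v1=-1 v2=-3 v3=3
Collision at t=7/2: particles 1 and 2 swap velocities; positions: p0=-6 p1=15/2 p2=15/2 p3=47/2; velocities now: v0=-2 v1=-3 v2=-1 v3=3
Collision at t=17: particles 0 and 1 swap velocities; positions: p0=-33 p1=-33 p2=-6 p3=64; velocities now: v0=-3 v1=-2 v2=-1 v3=3

Answer: 2,3 1,2 0,1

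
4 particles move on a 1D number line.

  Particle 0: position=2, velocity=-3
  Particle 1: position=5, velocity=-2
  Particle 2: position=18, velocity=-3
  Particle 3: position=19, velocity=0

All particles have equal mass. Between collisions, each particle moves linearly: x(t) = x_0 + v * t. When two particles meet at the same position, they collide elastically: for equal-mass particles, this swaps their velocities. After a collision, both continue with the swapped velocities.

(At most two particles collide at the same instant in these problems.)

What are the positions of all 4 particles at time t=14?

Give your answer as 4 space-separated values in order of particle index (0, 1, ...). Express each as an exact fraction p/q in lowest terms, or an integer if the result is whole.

Collision at t=13: particles 1 and 2 swap velocities; positions: p0=-37 p1=-21 p2=-21 p3=19; velocities now: v0=-3 v1=-3 v2=-2 v3=0
Advance to t=14 (no further collisions before then); velocities: v0=-3 v1=-3 v2=-2 v3=0; positions = -40 -24 -23 19

Answer: -40 -24 -23 19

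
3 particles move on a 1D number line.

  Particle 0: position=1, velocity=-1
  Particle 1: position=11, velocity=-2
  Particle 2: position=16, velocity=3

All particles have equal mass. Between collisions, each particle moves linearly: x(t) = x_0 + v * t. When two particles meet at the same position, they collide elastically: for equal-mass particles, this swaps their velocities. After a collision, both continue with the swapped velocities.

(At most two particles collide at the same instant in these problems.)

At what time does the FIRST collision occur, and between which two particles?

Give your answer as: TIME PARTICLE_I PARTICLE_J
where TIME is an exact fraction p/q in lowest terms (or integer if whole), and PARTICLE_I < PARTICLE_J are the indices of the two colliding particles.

Pair (0,1): pos 1,11 vel -1,-2 -> gap=10, closing at 1/unit, collide at t=10
Pair (1,2): pos 11,16 vel -2,3 -> not approaching (rel speed -5 <= 0)
Earliest collision: t=10 between 0 and 1

Answer: 10 0 1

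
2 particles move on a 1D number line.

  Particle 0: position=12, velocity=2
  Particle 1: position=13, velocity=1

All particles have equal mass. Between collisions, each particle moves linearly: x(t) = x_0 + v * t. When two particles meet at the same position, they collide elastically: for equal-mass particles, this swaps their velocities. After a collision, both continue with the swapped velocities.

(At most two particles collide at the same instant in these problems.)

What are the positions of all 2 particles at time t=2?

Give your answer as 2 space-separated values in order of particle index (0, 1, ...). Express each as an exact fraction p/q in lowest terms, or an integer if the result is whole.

Answer: 15 16

Derivation:
Collision at t=1: particles 0 and 1 swap velocities; positions: p0=14 p1=14; velocities now: v0=1 v1=2
Advance to t=2 (no further collisions before then); velocities: v0=1 v1=2; positions = 15 16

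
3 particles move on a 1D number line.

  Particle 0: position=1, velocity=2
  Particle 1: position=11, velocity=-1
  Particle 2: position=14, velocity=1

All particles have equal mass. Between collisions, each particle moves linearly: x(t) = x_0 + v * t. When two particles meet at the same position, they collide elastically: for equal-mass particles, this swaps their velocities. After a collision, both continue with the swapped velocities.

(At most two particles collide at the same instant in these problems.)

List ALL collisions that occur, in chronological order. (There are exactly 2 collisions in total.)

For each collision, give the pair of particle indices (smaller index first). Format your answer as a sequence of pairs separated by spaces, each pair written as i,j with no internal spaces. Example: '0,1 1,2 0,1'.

Collision at t=10/3: particles 0 and 1 swap velocities; positions: p0=23/3 p1=23/3 p2=52/3; velocities now: v0=-1 v1=2 v2=1
Collision at t=13: particles 1 and 2 swap velocities; positions: p0=-2 p1=27 p2=27; velocities now: v0=-1 v1=1 v2=2

Answer: 0,1 1,2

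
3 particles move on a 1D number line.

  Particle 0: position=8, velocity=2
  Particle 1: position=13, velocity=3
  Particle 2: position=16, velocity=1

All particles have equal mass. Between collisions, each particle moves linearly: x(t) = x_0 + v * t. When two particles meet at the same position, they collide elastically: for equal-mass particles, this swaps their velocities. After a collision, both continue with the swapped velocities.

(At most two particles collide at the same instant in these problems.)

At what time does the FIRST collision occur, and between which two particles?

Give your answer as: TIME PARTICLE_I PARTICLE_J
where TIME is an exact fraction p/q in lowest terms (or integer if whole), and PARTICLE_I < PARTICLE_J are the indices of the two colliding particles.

Pair (0,1): pos 8,13 vel 2,3 -> not approaching (rel speed -1 <= 0)
Pair (1,2): pos 13,16 vel 3,1 -> gap=3, closing at 2/unit, collide at t=3/2
Earliest collision: t=3/2 between 1 and 2

Answer: 3/2 1 2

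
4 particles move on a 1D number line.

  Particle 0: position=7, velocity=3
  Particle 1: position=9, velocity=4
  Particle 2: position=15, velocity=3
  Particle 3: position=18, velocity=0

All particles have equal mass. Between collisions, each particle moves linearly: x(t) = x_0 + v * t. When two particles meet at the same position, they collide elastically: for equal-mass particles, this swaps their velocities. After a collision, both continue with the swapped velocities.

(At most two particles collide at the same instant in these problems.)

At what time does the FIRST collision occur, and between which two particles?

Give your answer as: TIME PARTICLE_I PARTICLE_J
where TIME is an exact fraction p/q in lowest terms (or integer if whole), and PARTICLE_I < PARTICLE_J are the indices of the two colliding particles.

Answer: 1 2 3

Derivation:
Pair (0,1): pos 7,9 vel 3,4 -> not approaching (rel speed -1 <= 0)
Pair (1,2): pos 9,15 vel 4,3 -> gap=6, closing at 1/unit, collide at t=6
Pair (2,3): pos 15,18 vel 3,0 -> gap=3, closing at 3/unit, collide at t=1
Earliest collision: t=1 between 2 and 3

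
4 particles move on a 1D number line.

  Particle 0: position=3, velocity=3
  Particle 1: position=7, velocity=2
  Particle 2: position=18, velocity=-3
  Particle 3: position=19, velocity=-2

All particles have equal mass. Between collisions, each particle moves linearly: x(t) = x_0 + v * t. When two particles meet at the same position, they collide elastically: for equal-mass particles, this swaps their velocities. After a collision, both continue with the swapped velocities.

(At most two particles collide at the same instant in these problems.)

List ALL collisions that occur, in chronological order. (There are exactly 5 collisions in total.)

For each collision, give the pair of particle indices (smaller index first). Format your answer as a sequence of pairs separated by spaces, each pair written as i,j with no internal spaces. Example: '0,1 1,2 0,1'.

Collision at t=11/5: particles 1 and 2 swap velocities; positions: p0=48/5 p1=57/5 p2=57/5 p3=73/5; velocities now: v0=3 v1=-3 v2=2 v3=-2
Collision at t=5/2: particles 0 and 1 swap velocities; positions: p0=21/2 p1=21/2 p2=12 p3=14; velocities now: v0=-3 v1=3 v2=2 v3=-2
Collision at t=3: particles 2 and 3 swap velocities; positions: p0=9 p1=12 p2=13 p3=13; velocities now: v0=-3 v1=3 v2=-2 v3=2
Collision at t=16/5: particles 1 and 2 swap velocities; positions: p0=42/5 p1=63/5 p2=63/5 p3=67/5; velocities now: v0=-3 v1=-2 v2=3 v3=2
Collision at t=4: particles 2 and 3 swap velocities; positions: p0=6 p1=11 p2=15 p3=15; velocities now: v0=-3 v1=-2 v2=2 v3=3

Answer: 1,2 0,1 2,3 1,2 2,3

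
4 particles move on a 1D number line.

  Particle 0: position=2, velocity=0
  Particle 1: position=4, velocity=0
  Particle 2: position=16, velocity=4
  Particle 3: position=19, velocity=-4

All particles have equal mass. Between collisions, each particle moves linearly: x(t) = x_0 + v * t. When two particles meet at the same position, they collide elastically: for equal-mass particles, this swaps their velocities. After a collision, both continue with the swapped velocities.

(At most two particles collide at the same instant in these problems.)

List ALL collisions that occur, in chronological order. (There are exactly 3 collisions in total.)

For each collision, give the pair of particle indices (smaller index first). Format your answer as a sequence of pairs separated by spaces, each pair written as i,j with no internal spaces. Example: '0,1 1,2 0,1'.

Answer: 2,3 1,2 0,1

Derivation:
Collision at t=3/8: particles 2 and 3 swap velocities; positions: p0=2 p1=4 p2=35/2 p3=35/2; velocities now: v0=0 v1=0 v2=-4 v3=4
Collision at t=15/4: particles 1 and 2 swap velocities; positions: p0=2 p1=4 p2=4 p3=31; velocities now: v0=0 v1=-4 v2=0 v3=4
Collision at t=17/4: particles 0 and 1 swap velocities; positions: p0=2 p1=2 p2=4 p3=33; velocities now: v0=-4 v1=0 v2=0 v3=4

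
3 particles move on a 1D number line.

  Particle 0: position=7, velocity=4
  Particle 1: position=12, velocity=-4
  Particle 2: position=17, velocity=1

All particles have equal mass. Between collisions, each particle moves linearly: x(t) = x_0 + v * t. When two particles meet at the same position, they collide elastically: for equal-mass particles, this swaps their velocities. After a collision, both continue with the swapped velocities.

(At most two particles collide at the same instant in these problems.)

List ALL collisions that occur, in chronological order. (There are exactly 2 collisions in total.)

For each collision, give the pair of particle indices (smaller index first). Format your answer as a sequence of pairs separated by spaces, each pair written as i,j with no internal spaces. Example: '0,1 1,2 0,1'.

Collision at t=5/8: particles 0 and 1 swap velocities; positions: p0=19/2 p1=19/2 p2=141/8; velocities now: v0=-4 v1=4 v2=1
Collision at t=10/3: particles 1 and 2 swap velocities; positions: p0=-4/3 p1=61/3 p2=61/3; velocities now: v0=-4 v1=1 v2=4

Answer: 0,1 1,2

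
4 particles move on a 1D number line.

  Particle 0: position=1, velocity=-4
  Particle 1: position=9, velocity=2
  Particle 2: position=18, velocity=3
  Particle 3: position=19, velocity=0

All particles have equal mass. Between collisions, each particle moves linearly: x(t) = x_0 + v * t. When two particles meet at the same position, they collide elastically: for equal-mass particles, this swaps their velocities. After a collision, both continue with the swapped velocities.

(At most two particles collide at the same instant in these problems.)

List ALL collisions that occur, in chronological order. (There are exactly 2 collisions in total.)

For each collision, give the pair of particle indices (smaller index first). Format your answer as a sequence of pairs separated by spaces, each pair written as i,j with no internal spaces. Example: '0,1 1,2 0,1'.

Answer: 2,3 1,2

Derivation:
Collision at t=1/3: particles 2 and 3 swap velocities; positions: p0=-1/3 p1=29/3 p2=19 p3=19; velocities now: v0=-4 v1=2 v2=0 v3=3
Collision at t=5: particles 1 and 2 swap velocities; positions: p0=-19 p1=19 p2=19 p3=33; velocities now: v0=-4 v1=0 v2=2 v3=3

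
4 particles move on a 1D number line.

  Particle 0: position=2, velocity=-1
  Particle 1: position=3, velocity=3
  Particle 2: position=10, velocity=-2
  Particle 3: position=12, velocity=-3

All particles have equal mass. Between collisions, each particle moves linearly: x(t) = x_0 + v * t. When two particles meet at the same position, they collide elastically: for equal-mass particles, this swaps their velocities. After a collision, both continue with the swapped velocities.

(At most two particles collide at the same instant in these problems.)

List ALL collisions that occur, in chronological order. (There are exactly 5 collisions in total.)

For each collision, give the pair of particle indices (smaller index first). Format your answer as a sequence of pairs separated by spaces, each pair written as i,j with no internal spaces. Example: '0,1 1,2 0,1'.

Collision at t=7/5: particles 1 and 2 swap velocities; positions: p0=3/5 p1=36/5 p2=36/5 p3=39/5; velocities now: v0=-1 v1=-2 v2=3 v3=-3
Collision at t=3/2: particles 2 and 3 swap velocities; positions: p0=1/2 p1=7 p2=15/2 p3=15/2; velocities now: v0=-1 v1=-2 v2=-3 v3=3
Collision at t=2: particles 1 and 2 swap velocities; positions: p0=0 p1=6 p2=6 p3=9; velocities now: v0=-1 v1=-3 v2=-2 v3=3
Collision at t=5: particles 0 and 1 swap velocities; positions: p0=-3 p1=-3 p2=0 p3=18; velocities now: v0=-3 v1=-1 v2=-2 v3=3
Collision at t=8: particles 1 and 2 swap velocities; positions: p0=-12 p1=-6 p2=-6 p3=27; velocities now: v0=-3 v1=-2 v2=-1 v3=3

Answer: 1,2 2,3 1,2 0,1 1,2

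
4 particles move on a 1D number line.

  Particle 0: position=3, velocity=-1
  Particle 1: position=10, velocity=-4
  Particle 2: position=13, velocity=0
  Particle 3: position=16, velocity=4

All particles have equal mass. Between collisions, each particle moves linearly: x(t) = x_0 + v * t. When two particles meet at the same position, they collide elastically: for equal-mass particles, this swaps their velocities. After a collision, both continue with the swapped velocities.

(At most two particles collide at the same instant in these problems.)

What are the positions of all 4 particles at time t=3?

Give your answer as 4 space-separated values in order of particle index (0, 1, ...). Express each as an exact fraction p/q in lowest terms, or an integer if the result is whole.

Answer: -2 0 13 28

Derivation:
Collision at t=7/3: particles 0 and 1 swap velocities; positions: p0=2/3 p1=2/3 p2=13 p3=76/3; velocities now: v0=-4 v1=-1 v2=0 v3=4
Advance to t=3 (no further collisions before then); velocities: v0=-4 v1=-1 v2=0 v3=4; positions = -2 0 13 28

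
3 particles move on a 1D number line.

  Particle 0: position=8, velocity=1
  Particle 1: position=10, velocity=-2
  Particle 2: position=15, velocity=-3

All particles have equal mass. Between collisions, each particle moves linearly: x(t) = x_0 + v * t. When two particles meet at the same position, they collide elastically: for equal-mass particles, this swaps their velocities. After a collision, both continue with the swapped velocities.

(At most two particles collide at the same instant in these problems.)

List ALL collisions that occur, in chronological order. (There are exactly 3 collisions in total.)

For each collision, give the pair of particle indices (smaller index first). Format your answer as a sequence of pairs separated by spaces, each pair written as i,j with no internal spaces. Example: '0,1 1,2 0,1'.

Answer: 0,1 1,2 0,1

Derivation:
Collision at t=2/3: particles 0 and 1 swap velocities; positions: p0=26/3 p1=26/3 p2=13; velocities now: v0=-2 v1=1 v2=-3
Collision at t=7/4: particles 1 and 2 swap velocities; positions: p0=13/2 p1=39/4 p2=39/4; velocities now: v0=-2 v1=-3 v2=1
Collision at t=5: particles 0 and 1 swap velocities; positions: p0=0 p1=0 p2=13; velocities now: v0=-3 v1=-2 v2=1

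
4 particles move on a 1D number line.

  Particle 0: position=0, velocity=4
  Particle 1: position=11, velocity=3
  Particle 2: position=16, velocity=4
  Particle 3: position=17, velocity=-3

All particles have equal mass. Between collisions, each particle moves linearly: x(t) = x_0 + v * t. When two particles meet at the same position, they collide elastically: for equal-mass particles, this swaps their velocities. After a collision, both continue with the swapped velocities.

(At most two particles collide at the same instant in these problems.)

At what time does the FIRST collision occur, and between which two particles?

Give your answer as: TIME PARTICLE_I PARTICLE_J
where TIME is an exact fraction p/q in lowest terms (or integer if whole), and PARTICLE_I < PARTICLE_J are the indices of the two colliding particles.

Answer: 1/7 2 3

Derivation:
Pair (0,1): pos 0,11 vel 4,3 -> gap=11, closing at 1/unit, collide at t=11
Pair (1,2): pos 11,16 vel 3,4 -> not approaching (rel speed -1 <= 0)
Pair (2,3): pos 16,17 vel 4,-3 -> gap=1, closing at 7/unit, collide at t=1/7
Earliest collision: t=1/7 between 2 and 3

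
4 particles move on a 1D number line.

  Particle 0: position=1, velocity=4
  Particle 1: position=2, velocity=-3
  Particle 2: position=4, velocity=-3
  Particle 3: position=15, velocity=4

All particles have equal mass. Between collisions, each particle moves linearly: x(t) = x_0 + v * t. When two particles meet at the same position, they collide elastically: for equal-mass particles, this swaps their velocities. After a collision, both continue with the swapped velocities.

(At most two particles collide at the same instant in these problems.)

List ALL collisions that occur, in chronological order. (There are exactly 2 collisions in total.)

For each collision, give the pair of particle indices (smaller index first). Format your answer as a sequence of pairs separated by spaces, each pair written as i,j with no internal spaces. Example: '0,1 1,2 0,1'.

Answer: 0,1 1,2

Derivation:
Collision at t=1/7: particles 0 and 1 swap velocities; positions: p0=11/7 p1=11/7 p2=25/7 p3=109/7; velocities now: v0=-3 v1=4 v2=-3 v3=4
Collision at t=3/7: particles 1 and 2 swap velocities; positions: p0=5/7 p1=19/7 p2=19/7 p3=117/7; velocities now: v0=-3 v1=-3 v2=4 v3=4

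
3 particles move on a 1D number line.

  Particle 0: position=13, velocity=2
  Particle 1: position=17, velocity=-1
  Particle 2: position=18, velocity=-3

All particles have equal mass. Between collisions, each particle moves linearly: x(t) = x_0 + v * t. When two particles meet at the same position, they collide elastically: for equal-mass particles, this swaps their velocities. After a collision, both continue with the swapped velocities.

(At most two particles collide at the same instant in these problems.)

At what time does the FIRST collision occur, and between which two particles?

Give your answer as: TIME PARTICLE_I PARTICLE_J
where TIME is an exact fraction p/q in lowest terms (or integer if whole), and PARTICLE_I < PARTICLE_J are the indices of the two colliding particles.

Pair (0,1): pos 13,17 vel 2,-1 -> gap=4, closing at 3/unit, collide at t=4/3
Pair (1,2): pos 17,18 vel -1,-3 -> gap=1, closing at 2/unit, collide at t=1/2
Earliest collision: t=1/2 between 1 and 2

Answer: 1/2 1 2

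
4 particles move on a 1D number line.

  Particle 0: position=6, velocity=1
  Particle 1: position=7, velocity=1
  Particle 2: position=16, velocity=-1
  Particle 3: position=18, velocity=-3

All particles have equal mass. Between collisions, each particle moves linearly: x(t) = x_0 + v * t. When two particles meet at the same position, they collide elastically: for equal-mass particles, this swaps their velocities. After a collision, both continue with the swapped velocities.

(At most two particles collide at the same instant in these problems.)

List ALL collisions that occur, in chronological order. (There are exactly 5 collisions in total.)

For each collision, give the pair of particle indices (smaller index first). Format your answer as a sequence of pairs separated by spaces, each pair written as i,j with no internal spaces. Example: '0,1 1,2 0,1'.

Answer: 2,3 1,2 0,1 2,3 1,2

Derivation:
Collision at t=1: particles 2 and 3 swap velocities; positions: p0=7 p1=8 p2=15 p3=15; velocities now: v0=1 v1=1 v2=-3 v3=-1
Collision at t=11/4: particles 1 and 2 swap velocities; positions: p0=35/4 p1=39/4 p2=39/4 p3=53/4; velocities now: v0=1 v1=-3 v2=1 v3=-1
Collision at t=3: particles 0 and 1 swap velocities; positions: p0=9 p1=9 p2=10 p3=13; velocities now: v0=-3 v1=1 v2=1 v3=-1
Collision at t=9/2: particles 2 and 3 swap velocities; positions: p0=9/2 p1=21/2 p2=23/2 p3=23/2; velocities now: v0=-3 v1=1 v2=-1 v3=1
Collision at t=5: particles 1 and 2 swap velocities; positions: p0=3 p1=11 p2=11 p3=12; velocities now: v0=-3 v1=-1 v2=1 v3=1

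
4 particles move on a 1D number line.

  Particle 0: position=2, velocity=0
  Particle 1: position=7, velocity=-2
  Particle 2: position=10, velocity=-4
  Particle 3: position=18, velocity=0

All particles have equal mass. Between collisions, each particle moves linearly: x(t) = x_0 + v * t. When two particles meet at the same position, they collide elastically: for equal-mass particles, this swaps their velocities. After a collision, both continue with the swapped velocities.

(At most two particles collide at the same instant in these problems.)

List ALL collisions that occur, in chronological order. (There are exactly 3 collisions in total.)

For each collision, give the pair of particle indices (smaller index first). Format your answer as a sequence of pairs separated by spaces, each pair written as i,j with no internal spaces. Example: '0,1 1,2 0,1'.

Answer: 1,2 0,1 1,2

Derivation:
Collision at t=3/2: particles 1 and 2 swap velocities; positions: p0=2 p1=4 p2=4 p3=18; velocities now: v0=0 v1=-4 v2=-2 v3=0
Collision at t=2: particles 0 and 1 swap velocities; positions: p0=2 p1=2 p2=3 p3=18; velocities now: v0=-4 v1=0 v2=-2 v3=0
Collision at t=5/2: particles 1 and 2 swap velocities; positions: p0=0 p1=2 p2=2 p3=18; velocities now: v0=-4 v1=-2 v2=0 v3=0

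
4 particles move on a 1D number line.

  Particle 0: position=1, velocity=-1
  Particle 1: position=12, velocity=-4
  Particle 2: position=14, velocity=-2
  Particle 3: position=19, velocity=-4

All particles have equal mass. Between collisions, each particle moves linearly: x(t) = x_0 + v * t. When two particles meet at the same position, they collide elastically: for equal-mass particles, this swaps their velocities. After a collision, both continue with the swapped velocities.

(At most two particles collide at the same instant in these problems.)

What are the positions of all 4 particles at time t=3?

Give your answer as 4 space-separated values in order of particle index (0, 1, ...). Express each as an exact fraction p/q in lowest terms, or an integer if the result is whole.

Answer: -2 0 7 8

Derivation:
Collision at t=5/2: particles 2 and 3 swap velocities; positions: p0=-3/2 p1=2 p2=9 p3=9; velocities now: v0=-1 v1=-4 v2=-4 v3=-2
Advance to t=3 (no further collisions before then); velocities: v0=-1 v1=-4 v2=-4 v3=-2; positions = -2 0 7 8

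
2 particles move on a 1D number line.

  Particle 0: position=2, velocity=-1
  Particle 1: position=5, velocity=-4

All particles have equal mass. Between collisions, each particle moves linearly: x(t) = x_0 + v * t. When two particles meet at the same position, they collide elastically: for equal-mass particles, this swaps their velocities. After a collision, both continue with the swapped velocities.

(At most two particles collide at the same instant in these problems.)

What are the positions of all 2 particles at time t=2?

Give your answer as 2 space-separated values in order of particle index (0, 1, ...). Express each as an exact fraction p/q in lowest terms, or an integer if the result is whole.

Answer: -3 0

Derivation:
Collision at t=1: particles 0 and 1 swap velocities; positions: p0=1 p1=1; velocities now: v0=-4 v1=-1
Advance to t=2 (no further collisions before then); velocities: v0=-4 v1=-1; positions = -3 0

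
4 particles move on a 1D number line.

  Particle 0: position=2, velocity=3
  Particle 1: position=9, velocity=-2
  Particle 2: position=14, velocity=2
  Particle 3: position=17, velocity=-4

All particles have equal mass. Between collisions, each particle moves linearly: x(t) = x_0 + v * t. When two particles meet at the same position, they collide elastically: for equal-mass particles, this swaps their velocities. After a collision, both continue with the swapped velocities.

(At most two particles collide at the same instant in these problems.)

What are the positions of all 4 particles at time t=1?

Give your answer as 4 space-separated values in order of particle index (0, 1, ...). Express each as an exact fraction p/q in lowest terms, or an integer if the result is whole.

Collision at t=1/2: particles 2 and 3 swap velocities; positions: p0=7/2 p1=8 p2=15 p3=15; velocities now: v0=3 v1=-2 v2=-4 v3=2
Advance to t=1 (no further collisions before then); velocities: v0=3 v1=-2 v2=-4 v3=2; positions = 5 7 13 16

Answer: 5 7 13 16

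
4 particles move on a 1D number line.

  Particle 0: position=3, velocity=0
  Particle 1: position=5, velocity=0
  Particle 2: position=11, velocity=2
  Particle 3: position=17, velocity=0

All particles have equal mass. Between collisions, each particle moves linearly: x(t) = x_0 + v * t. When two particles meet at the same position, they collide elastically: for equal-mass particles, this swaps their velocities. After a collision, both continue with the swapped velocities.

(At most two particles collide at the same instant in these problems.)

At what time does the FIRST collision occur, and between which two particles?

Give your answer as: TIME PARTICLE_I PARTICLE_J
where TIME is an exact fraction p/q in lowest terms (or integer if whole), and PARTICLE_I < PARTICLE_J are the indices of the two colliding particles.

Answer: 3 2 3

Derivation:
Pair (0,1): pos 3,5 vel 0,0 -> not approaching (rel speed 0 <= 0)
Pair (1,2): pos 5,11 vel 0,2 -> not approaching (rel speed -2 <= 0)
Pair (2,3): pos 11,17 vel 2,0 -> gap=6, closing at 2/unit, collide at t=3
Earliest collision: t=3 between 2 and 3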